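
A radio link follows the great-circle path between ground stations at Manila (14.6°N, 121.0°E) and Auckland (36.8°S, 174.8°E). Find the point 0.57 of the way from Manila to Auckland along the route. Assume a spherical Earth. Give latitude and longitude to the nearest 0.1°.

≈ 16.1°S, 148.7°E

The haversine formula gives a central angle δ ≈ 1.259 rad (72.1°) between the endpoints.
Interpolate at f = 0.57 with slerp weights a = sin((1−f)δ)/sin δ ≈ 0.541, b = sin(fδ)/sin δ ≈ 0.691.
p = a·p₁ + b·p₂ ≈ (-0.821, 0.499, -0.277); φ = arcsin(p_z) ≈ -16.11°, λ = atan2(p_y, p_x) ≈ 148.69°.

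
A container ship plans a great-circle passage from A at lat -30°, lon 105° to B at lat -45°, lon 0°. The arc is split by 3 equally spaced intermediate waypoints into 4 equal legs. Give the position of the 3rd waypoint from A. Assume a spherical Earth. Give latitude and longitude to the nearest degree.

≈ lat -52°, lon 28°

Write both endpoints as unit vectors p₁, p₂ with components (cos φ cos λ, cos φ sin λ, sin φ).
The central angle between the endpoints is δ = arccos(p₁·p₂) ≈ 1.374 rad (78.8°).
Interpolate at f = 3/4 with slerp weights a = sin((1−f)δ)/sin δ ≈ 0.343, b = sin(fδ)/sin δ ≈ 0.875.
p = a·p₁ + b·p₂ ≈ (0.541, 0.287, -0.790); φ = arcsin(p_z) ≈ -52.20°, λ = atan2(p_y, p_x) ≈ 27.96°.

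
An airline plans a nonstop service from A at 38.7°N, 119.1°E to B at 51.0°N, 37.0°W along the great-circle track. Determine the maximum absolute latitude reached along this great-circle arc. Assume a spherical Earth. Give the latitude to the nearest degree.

≈ 79°N

The great circle lies in the plane with unit normal n̂ = (p₁ × p₂)/|p₁ × p₂|.
Here n̂_z ≈ -0.199; the vertex latitude is φ_max = arccos|n̂_z| ≈ 78.5°.
Check via Clairaut: cos φ_max = |cos φ₁| · sin C = cos(38.7°)·sin(14.8°) ≈ 0.199, again giving ≈ 78.5°.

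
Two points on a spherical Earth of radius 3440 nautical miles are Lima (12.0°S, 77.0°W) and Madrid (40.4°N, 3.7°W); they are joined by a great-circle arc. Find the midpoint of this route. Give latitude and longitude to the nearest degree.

≈ (17°N, 46°W)

The haversine formula gives a central angle δ ≈ 1.491 rad (85.5°) between the endpoints.
Interpolate at f = 1/2 with slerp weights a = sin((1−f)δ)/sin δ ≈ 0.681, b = sin(fδ)/sin δ ≈ 0.681.
p = a·p₁ + b·p₂ ≈ (0.667, -0.682, 0.300); φ = arcsin(p_z) ≈ 17.43°, λ = atan2(p_y, p_x) ≈ -45.64°.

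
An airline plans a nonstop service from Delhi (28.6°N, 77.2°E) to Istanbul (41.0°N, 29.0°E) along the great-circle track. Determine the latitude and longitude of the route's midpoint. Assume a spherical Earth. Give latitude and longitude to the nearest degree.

Write both endpoints as unit vectors p₁, p₂ with components (cos φ cos λ, cos φ sin λ, sin φ).
The central angle between the endpoints is δ = arccos(p₁·p₂) ≈ 0.714 rad (40.9°).
Interpolate at f = 1/2 with slerp weights a = sin((1−f)δ)/sin δ ≈ 0.534, b = sin(fδ)/sin δ ≈ 0.534.
p = a·p₁ + b·p₂ ≈ (0.456, 0.652, 0.606); φ = arcsin(p_z) ≈ 37.27°, λ = atan2(p_y, p_x) ≈ 55.03°.

≈ 37°N, 55°E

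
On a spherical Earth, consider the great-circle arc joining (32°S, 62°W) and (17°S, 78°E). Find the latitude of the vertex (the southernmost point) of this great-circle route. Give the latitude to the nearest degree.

≈ 54°S

The great circle lies in the plane with unit normal n̂ = (p₁ × p₂)/|p₁ × p₂|.
Here n̂_z ≈ +0.589; the vertex latitude is φ_max = arccos|n̂_z| ≈ 53.9°.
Check via Clairaut: cos φ_max = |cos φ₁| · sin C = cos(32.0°)·sin(136.0°) ≈ 0.589, again giving ≈ 53.9°.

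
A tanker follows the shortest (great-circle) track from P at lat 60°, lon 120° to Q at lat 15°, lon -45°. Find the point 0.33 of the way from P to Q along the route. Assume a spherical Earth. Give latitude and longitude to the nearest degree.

Write both endpoints as unit vectors p₁, p₂ with components (cos φ cos λ, cos φ sin λ, sin φ).
The central angle between the endpoints is δ = arccos(p₁·p₂) ≈ 1.816 rad (104.0°).
Interpolate at f = 0.33 with slerp weights a = sin((1−f)δ)/sin δ ≈ 0.967, b = sin(fδ)/sin δ ≈ 0.581.
p = a·p₁ + b·p₂ ≈ (0.155, 0.022, 0.988); φ = arcsin(p_z) ≈ 80.98°, λ = atan2(p_y, p_x) ≈ 7.91°.

≈ lat 81°, lon 8°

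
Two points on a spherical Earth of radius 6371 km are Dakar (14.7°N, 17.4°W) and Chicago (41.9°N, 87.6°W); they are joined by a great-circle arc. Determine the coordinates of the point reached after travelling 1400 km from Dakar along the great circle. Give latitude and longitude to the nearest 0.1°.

≈ 22.5°N, 27.9°W

The haversine formula gives a central angle δ ≈ 1.145 rad (65.6°) between the endpoints. The total great-circle distance is δ·R ≈ 1.145 × 6371 ≈ 7293 km, so the target fraction is f = 1400/7293 ≈ 0.192.
Interpolate at f ≈ 0.192 with slerp weights a = sin((1−f)δ)/sin δ ≈ 0.877, b = sin(fδ)/sin δ ≈ 0.239.
p = a·p₁ + b·p₂ ≈ (0.817, -0.432, 0.382); φ = arcsin(p_z) ≈ 22.48°, λ = atan2(p_y, p_x) ≈ -27.85°.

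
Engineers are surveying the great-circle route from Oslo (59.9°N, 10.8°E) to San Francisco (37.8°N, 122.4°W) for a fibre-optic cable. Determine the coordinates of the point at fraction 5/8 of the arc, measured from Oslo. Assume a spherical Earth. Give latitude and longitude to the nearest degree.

Write both endpoints as unit vectors p₁, p₂ with components (cos φ cos λ, cos φ sin λ, sin φ).
The central angle between the endpoints is δ = arccos(p₁·p₂) ≈ 1.309 rad (75.0°).
Interpolate at f = 5/8 with slerp weights a = sin((1−f)δ)/sin δ ≈ 0.488, b = sin(fδ)/sin δ ≈ 0.756.
p = a·p₁ + b·p₂ ≈ (-0.080, -0.458, 0.885); φ = arcsin(p_z) ≈ 62.29°, λ = atan2(p_y, p_x) ≈ -99.84°.

≈ 62°N, 100°W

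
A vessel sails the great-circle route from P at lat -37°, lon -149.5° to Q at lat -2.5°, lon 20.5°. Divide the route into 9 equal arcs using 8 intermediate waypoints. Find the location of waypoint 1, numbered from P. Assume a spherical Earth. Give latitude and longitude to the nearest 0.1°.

Write both endpoints as unit vectors p₁, p₂ with components (cos φ cos λ, cos φ sin λ, sin φ).
The central angle between the endpoints is δ = arccos(p₁·p₂) ≈ 2.433 rad (139.4°).
Interpolate at f = 1/9 with slerp weights a = sin((1−f)δ)/sin δ ≈ 1.276, b = sin(fδ)/sin δ ≈ 0.411.
p = a·p₁ + b·p₂ ≈ (-0.493, -0.373, -0.786); φ = arcsin(p_z) ≈ -51.77°, λ = atan2(p_y, p_x) ≈ -142.89°.

≈ lat -51.8°, lon -142.9°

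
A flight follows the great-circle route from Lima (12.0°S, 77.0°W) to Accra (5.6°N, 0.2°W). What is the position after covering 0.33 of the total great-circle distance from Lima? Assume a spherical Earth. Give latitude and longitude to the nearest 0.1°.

Write both endpoints as unit vectors p₁, p₂ with components (cos φ cos λ, cos φ sin λ, sin φ).
The central angle between the endpoints is δ = arccos(p₁·p₂) ≈ 1.367 rad (78.3°).
Interpolate at f = 0.33 with slerp weights a = sin((1−f)δ)/sin δ ≈ 0.810, b = sin(fδ)/sin δ ≈ 0.445.
p = a·p₁ + b·p₂ ≈ (0.621, -0.774, -0.125); φ = arcsin(p_z) ≈ -7.18°, λ = atan2(p_y, p_x) ≈ -51.23°.

≈ (7.2°S, 51.2°W)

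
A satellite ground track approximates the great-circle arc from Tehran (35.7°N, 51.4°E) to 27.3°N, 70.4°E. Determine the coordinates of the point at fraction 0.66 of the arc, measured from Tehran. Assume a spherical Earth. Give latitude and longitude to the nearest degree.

≈ 30°N, 64°E

The haversine formula gives a central angle δ ≈ 0.318 rad (18.2°) between the endpoints.
Interpolate at f = 0.66 with slerp weights a = sin((1−f)δ)/sin δ ≈ 0.345, b = sin(fδ)/sin δ ≈ 0.666.
p = a·p₁ + b·p₂ ≈ (0.373, 0.777, 0.507); φ = arcsin(p_z) ≈ 30.46°, λ = atan2(p_y, p_x) ≈ 64.32°.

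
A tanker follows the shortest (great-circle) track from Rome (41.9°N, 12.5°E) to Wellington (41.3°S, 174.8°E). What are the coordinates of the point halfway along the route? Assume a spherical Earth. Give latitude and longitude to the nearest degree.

≈ (2°N, 95°E)

Convert each endpoint to a unit vector on the sphere (x = cos φ cos λ, y = cos φ sin λ, z = sin φ).
The central angle between the endpoints is δ = arccos(p₁·p₂) ≈ 2.911 rad (166.8°).
Interpolate at f = 1/2 with slerp weights a = sin((1−f)δ)/sin δ ≈ 4.342, b = sin(fδ)/sin δ ≈ 4.342.
p = a·p₁ + b·p₂ ≈ (-0.093, 0.995, 0.034); φ = arcsin(p_z) ≈ 1.95°, λ = atan2(p_y, p_x) ≈ 95.36°.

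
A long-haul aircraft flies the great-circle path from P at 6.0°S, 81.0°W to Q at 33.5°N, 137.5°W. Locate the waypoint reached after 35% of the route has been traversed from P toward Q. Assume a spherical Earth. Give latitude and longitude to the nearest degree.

≈ 9°N, 99°W

Write both endpoints as unit vectors p₁, p₂ with components (cos φ cos λ, cos φ sin λ, sin φ).
The central angle between the endpoints is δ = arccos(p₁·p₂) ≈ 1.159 rad (66.4°).
Interpolate at f = 0.35 with slerp weights a = sin((1−f)δ)/sin δ ≈ 0.747, b = sin(fδ)/sin δ ≈ 0.431.
p = a·p₁ + b·p₂ ≈ (-0.149, -0.976, 0.160); φ = arcsin(p_z) ≈ 9.19°, λ = atan2(p_y, p_x) ≈ -98.66°.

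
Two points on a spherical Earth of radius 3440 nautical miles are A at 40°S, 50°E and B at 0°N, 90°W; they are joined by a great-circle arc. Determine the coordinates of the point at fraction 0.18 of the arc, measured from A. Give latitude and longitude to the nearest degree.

≈ 51°S, 21°E

Write both endpoints as unit vectors p₁, p₂ with components (cos φ cos λ, cos φ sin λ, sin φ).
The central angle between the endpoints is δ = arccos(p₁·p₂) ≈ 2.198 rad (125.9°).
Interpolate at f = 0.18 with slerp weights a = sin((1−f)δ)/sin δ ≈ 1.202, b = sin(fδ)/sin δ ≈ 0.476.
p = a·p₁ + b·p₂ ≈ (0.592, 0.229, -0.773); φ = arcsin(p_z) ≈ -50.59°, λ = atan2(p_y, p_x) ≈ 21.19°.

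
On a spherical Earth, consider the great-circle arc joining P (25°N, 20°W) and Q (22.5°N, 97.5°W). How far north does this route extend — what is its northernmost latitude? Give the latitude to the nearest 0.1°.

≈ 29.5°N

The great circle lies in the plane with unit normal n̂ = (p₁ × p₂)/|p₁ × p₂|.
Here n̂_z ≈ -0.870; the vertex latitude is φ_max = arccos|n̂_z| ≈ 29.5°.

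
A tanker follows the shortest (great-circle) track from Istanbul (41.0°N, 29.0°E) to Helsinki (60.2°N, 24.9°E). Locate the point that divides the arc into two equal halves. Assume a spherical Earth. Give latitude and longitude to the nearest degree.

≈ 51°N, 27°E

From cos δ = sin φ₁ sin φ₂ + cos φ₁ cos φ₂ cos Δλ, the central angle is δ ≈ 0.338 rad (19.4°).
Interpolate at f = 1/2 with slerp weights a = sin((1−f)δ)/sin δ ≈ 0.507, b = sin(fδ)/sin δ ≈ 0.507.
p = a·p₁ + b·p₂ ≈ (0.563, 0.292, 0.773); φ = arcsin(p_z) ≈ 50.62°, λ = atan2(p_y, p_x) ≈ 27.37°.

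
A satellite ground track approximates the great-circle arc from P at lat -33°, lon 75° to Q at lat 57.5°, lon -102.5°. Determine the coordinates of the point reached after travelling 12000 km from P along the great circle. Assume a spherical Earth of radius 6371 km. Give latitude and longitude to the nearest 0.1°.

Convert each endpoint to a unit vector on the sphere (x = cos φ cos λ, y = cos φ sin λ, z = sin φ).
The central angle between the endpoints is δ = arccos(p₁·p₂) ≈ 2.713 rad (155.4°). The total great-circle distance is δ·R ≈ 2.713 × 6371 ≈ 17284 km, so the target fraction is f = 12000/17284 ≈ 0.694.
Interpolate at f ≈ 0.694 with slerp weights a = sin((1−f)δ)/sin δ ≈ 1.774, b = sin(fδ)/sin δ ≈ 2.289.
p = a·p₁ + b·p₂ ≈ (0.119, 0.237, 0.964); φ = arcsin(p_z) ≈ 74.64°, λ = atan2(p_y, p_x) ≈ 63.31°.

≈ lat 74.6°, lon 63.3°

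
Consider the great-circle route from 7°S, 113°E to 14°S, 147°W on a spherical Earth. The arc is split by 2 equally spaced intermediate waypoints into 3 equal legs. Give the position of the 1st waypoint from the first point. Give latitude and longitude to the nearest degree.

≈ 14°S, 145°E

Convert each endpoint to a unit vector on the sphere (x = cos φ cos λ, y = cos φ sin λ, z = sin φ).
The central angle between the endpoints is δ = arccos(p₁·p₂) ≈ 1.709 rad (97.9°).
Interpolate at f = 1/3 with slerp weights a = sin((1−f)δ)/sin δ ≈ 0.917, b = sin(fδ)/sin δ ≈ 0.545.
p = a·p₁ + b·p₂ ≈ (-0.799, 0.550, -0.244); φ = arcsin(p_z) ≈ -14.09°, λ = atan2(p_y, p_x) ≈ 145.44°.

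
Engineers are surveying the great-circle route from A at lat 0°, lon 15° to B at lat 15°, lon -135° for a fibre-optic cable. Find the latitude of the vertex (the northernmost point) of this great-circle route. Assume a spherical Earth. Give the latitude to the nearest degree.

≈ 28°

The great circle lies in the plane with unit normal n̂ = (p₁ × p₂)/|p₁ × p₂|.
Here n̂_z ≈ -0.881; the vertex latitude is φ_max = arccos|n̂_z| ≈ 28.2°.
Check via Clairaut: cos φ_max = |cos φ₁| · sin C = cos(0.0°)·sin(61.8°) ≈ 0.881, again giving ≈ 28.2°.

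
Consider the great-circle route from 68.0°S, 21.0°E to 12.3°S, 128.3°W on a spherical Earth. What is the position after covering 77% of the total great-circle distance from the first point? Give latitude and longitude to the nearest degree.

Write both endpoints as unit vectors p₁, p₂ with components (cos φ cos λ, cos φ sin λ, sin φ).
The central angle between the endpoints is δ = arccos(p₁·p₂) ≈ 1.688 rad (96.7°).
Interpolate at f = 0.77 with slerp weights a = sin((1−f)δ)/sin δ ≈ 0.381, b = sin(fδ)/sin δ ≈ 0.970.
p = a·p₁ + b·p₂ ≈ (-0.454, -0.693, -0.560); φ = arcsin(p_z) ≈ -34.07°, λ = atan2(p_y, p_x) ≈ -123.25°.

≈ 34°S, 123°W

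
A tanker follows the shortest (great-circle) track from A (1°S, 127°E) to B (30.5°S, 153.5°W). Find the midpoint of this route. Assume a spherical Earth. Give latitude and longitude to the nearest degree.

From cos δ = sin φ₁ sin φ₂ + cos φ₁ cos φ₂ cos Δλ, the central angle is δ ≈ 1.404 rad (80.5°).
Interpolate at f = 1/2 with slerp weights a = sin((1−f)δ)/sin δ ≈ 0.655, b = sin(fδ)/sin δ ≈ 0.655.
p = a·p₁ + b·p₂ ≈ (-0.899, 0.271, -0.344); φ = arcsin(p_z) ≈ -20.11°, λ = atan2(p_y, p_x) ≈ 163.22°.

≈ (20°S, 163°E)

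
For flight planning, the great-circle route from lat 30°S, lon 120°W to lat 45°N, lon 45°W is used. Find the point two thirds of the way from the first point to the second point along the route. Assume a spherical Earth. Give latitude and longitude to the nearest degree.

From cos δ = sin φ₁ sin φ₂ + cos φ₁ cos φ₂ cos Δλ, the central angle is δ ≈ 1.767 rad (101.2°).
Interpolate at f = 2/3 with slerp weights a = sin((1−f)δ)/sin δ ≈ 0.566, b = sin(fδ)/sin δ ≈ 0.942.
p = a·p₁ + b·p₂ ≈ (0.226, -0.896, 0.383); φ = arcsin(p_z) ≈ 22.51°, λ = atan2(p_y, p_x) ≈ -75.86°.

≈ lat 23°N, lon 76°W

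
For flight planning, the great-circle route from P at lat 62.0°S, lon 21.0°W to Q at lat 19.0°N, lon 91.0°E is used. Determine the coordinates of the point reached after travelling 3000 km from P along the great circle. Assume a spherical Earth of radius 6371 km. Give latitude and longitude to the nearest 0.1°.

≈ lat 55.6°S, lon 31.2°E

Convert each endpoint to a unit vector on the sphere (x = cos φ cos λ, y = cos φ sin λ, z = sin φ).
The central angle between the endpoints is δ = arccos(p₁·p₂) ≈ 2.042 rad (117.0°). The total great-circle distance is δ·R ≈ 2.042 × 6371 ≈ 13008 km, so the target fraction is f = 3000/13008 ≈ 0.231.
Interpolate at f ≈ 0.231 with slerp weights a = sin((1−f)δ)/sin δ ≈ 1.122, b = sin(fδ)/sin δ ≈ 0.509.
p = a·p₁ + b·p₂ ≈ (0.483, 0.292, -0.825); φ = arcsin(p_z) ≈ -55.60°, λ = atan2(p_y, p_x) ≈ 31.18°.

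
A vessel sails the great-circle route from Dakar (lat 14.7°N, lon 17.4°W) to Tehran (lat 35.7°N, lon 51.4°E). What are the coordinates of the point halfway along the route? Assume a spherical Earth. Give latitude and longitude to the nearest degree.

Convert each endpoint to a unit vector on the sphere (x = cos φ cos λ, y = cos φ sin λ, z = sin φ).
The central angle between the endpoints is δ = arccos(p₁·p₂) ≈ 1.124 rad (64.4°).
Interpolate at f = 1/2 with slerp weights a = sin((1−f)δ)/sin δ ≈ 0.591, b = sin(fδ)/sin δ ≈ 0.591.
p = a·p₁ + b·p₂ ≈ (0.845, 0.204, 0.495); φ = arcsin(p_z) ≈ 29.65°, λ = atan2(p_y, p_x) ≈ 13.58°.

≈ lat 30°N, lon 14°E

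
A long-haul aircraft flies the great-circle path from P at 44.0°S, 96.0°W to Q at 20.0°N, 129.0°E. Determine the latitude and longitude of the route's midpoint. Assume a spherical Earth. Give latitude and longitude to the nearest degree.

≈ 28°S, 179°E

Convert each endpoint to a unit vector on the sphere (x = cos φ cos λ, y = cos φ sin λ, z = sin φ).
The central angle between the endpoints is δ = arccos(p₁·p₂) ≈ 2.368 rad (135.7°).
Interpolate at f = 1/2 with slerp weights a = sin((1−f)δ)/sin δ ≈ 1.326, b = sin(fδ)/sin δ ≈ 1.326.
p = a·p₁ + b·p₂ ≈ (-0.884, 0.020, -0.468); φ = arcsin(p_z) ≈ -27.87°, λ = atan2(p_y, p_x) ≈ 178.72°.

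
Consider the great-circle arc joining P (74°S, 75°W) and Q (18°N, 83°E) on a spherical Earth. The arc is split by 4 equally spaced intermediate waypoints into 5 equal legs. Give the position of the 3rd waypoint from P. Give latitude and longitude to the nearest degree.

Convert each endpoint to a unit vector on the sphere (x = cos φ cos λ, y = cos φ sin λ, z = sin φ).
The central angle between the endpoints is δ = arccos(p₁·p₂) ≈ 2.141 rad (122.7°).
Interpolate at f = 3/5 with slerp weights a = sin((1−f)δ)/sin δ ≈ 0.898, b = sin(fδ)/sin δ ≈ 1.140.
p = a·p₁ + b·p₂ ≈ (0.196, 0.837, -0.511); φ = arcsin(p_z) ≈ -30.71°, λ = atan2(p_y, p_x) ≈ 76.81°.

≈ (31°S, 77°E)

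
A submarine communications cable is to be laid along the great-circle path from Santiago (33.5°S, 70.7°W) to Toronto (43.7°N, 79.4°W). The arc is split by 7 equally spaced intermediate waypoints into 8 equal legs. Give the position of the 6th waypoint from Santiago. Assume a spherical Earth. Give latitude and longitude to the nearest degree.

From cos δ = sin φ₁ sin φ₂ + cos φ₁ cos φ₂ cos Δλ, the central angle is δ ≈ 1.355 rad (77.6°).
Interpolate at f = 6/8 with slerp weights a = sin((1−f)δ)/sin δ ≈ 0.340, b = sin(fδ)/sin δ ≈ 0.870.
p = a·p₁ + b·p₂ ≈ (0.209, -0.886, 0.413); φ = arcsin(p_z) ≈ 24.42°, λ = atan2(p_y, p_x) ≈ -76.70°.

≈ 24°N, 77°W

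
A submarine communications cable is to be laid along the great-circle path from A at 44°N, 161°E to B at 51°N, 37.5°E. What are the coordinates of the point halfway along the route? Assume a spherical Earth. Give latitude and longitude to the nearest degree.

From cos δ = sin φ₁ sin φ₂ + cos φ₁ cos φ₂ cos Δλ, the central angle is δ ≈ 1.277 rad (73.1°).
Interpolate at f = 1/2 with slerp weights a = sin((1−f)δ)/sin δ ≈ 0.623, b = sin(fδ)/sin δ ≈ 0.623.
p = a·p₁ + b·p₂ ≈ (-0.113, 0.384, 0.916); φ = arcsin(p_z) ≈ 66.39°, λ = atan2(p_y, p_x) ≈ 106.33°.

≈ 66°N, 106°E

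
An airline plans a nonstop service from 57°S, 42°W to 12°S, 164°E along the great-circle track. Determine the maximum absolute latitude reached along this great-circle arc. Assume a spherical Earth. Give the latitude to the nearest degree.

The great circle lies in the plane with unit normal n̂ = (p₁ × p₂)/|p₁ × p₂|.
Here n̂_z ≈ -0.245; the vertex latitude is φ_max = arccos|n̂_z| ≈ 75.8°.
Check via Clairaut: cos φ_max = |cos φ₁| · sin C = cos(57.0°)·sin(153.2°) ≈ 0.245, again giving ≈ 75.8°.

≈ 76°S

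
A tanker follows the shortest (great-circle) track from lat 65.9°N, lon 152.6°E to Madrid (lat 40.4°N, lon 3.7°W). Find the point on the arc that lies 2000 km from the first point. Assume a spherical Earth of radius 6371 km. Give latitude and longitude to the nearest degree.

≈ lat 81°N, lon 113°E

Write both endpoints as unit vectors p₁, p₂ with components (cos φ cos λ, cos φ sin λ, sin φ).
The central angle between the endpoints is δ = arccos(p₁·p₂) ≈ 1.259 rad (72.1°). The total great-circle distance is δ·R ≈ 1.259 × 6371 ≈ 8020 km, so the target fraction is f = 2000/8020 ≈ 0.249.
Interpolate at f ≈ 0.249 with slerp weights a = sin((1−f)δ)/sin δ ≈ 0.852, b = sin(fδ)/sin δ ≈ 0.324.
p = a·p₁ + b·p₂ ≈ (-0.062, 0.144, 0.988); φ = arcsin(p_z) ≈ 80.97°, λ = atan2(p_y, p_x) ≈ 113.33°.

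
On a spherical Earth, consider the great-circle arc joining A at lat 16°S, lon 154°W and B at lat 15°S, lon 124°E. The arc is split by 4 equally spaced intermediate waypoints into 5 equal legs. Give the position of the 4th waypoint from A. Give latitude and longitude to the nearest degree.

≈ lat 18°S, lon 140°E

Convert each endpoint to a unit vector on the sphere (x = cos φ cos λ, y = cos φ sin λ, z = sin φ).
The central angle between the endpoints is δ = arccos(p₁·p₂) ≈ 1.369 rad (78.4°).
Interpolate at f = 4/5 with slerp weights a = sin((1−f)δ)/sin δ ≈ 0.276, b = sin(fδ)/sin δ ≈ 0.907.
p = a·p₁ + b·p₂ ≈ (-0.729, 0.610, -0.311); φ = arcsin(p_z) ≈ -18.11°, λ = atan2(p_y, p_x) ≈ 140.05°.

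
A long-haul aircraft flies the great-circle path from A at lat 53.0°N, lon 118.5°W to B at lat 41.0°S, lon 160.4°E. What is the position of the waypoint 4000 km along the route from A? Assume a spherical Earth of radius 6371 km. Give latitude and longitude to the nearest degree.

≈ lat 27°N, lon 152°W

From cos δ = sin φ₁ sin φ₂ + cos φ₁ cos φ₂ cos Δλ, the central angle is δ ≈ 2.042 rad (117.0°). The total great-circle distance is δ·R ≈ 2.042 × 6371 ≈ 13008 km, so the target fraction is f = 4000/13008 ≈ 0.308.
Interpolate at f ≈ 0.308 with slerp weights a = sin((1−f)δ)/sin δ ≈ 1.108, b = sin(fδ)/sin δ ≈ 0.659.
p = a·p₁ + b·p₂ ≈ (-0.787, -0.419, 0.453); φ = arcsin(p_z) ≈ 26.92°, λ = atan2(p_y, p_x) ≈ -151.95°.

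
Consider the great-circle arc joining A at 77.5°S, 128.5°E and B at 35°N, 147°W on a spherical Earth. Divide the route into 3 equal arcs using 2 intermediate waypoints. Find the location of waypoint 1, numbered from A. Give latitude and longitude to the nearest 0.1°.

≈ 44.7°S, 167.9°W

The haversine formula gives a central angle δ ≈ 2.145 rad (122.9°) between the endpoints.
Interpolate at f = 1/3 with slerp weights a = sin((1−f)δ)/sin δ ≈ 1.179, b = sin(fδ)/sin δ ≈ 0.781.
p = a·p₁ + b·p₂ ≈ (-0.695, -0.149, -0.703); φ = arcsin(p_z) ≈ -44.69°, λ = atan2(p_y, p_x) ≈ -167.94°.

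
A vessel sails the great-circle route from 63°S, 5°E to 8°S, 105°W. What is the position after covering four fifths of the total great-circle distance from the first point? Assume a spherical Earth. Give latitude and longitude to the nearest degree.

Write both endpoints as unit vectors p₁, p₂ with components (cos φ cos λ, cos φ sin λ, sin φ).
The central angle between the endpoints is δ = arccos(p₁·p₂) ≈ 1.601 rad (91.7°).
Interpolate at f = 4/5 with slerp weights a = sin((1−f)δ)/sin δ ≈ 0.315, b = sin(fδ)/sin δ ≈ 0.959.
p = a·p₁ + b·p₂ ≈ (-0.103, -0.904, -0.414); φ = arcsin(p_z) ≈ -24.45°, λ = atan2(p_y, p_x) ≈ -96.52°.

≈ 24°S, 97°W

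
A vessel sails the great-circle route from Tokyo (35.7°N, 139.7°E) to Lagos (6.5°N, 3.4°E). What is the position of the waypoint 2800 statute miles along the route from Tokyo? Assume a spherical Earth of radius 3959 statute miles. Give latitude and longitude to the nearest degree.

≈ (49°N, 87°E)

Convert each endpoint to a unit vector on the sphere (x = cos φ cos λ, y = cos φ sin λ, z = sin φ).
The central angle between the endpoints is δ = arccos(p₁·p₂) ≈ 2.114 rad (121.1°). The total great-circle distance is δ·R ≈ 2.114 × 3959 ≈ 8371 mi, so the target fraction is f = 2800/8371 ≈ 0.334.
Interpolate at f ≈ 0.334 with slerp weights a = sin((1−f)δ)/sin δ ≈ 1.153, b = sin(fδ)/sin δ ≈ 0.759.
p = a·p₁ + b·p₂ ≈ (0.039, 0.650, 0.759); φ = arcsin(p_z) ≈ 49.35°, λ = atan2(p_y, p_x) ≈ 86.57°.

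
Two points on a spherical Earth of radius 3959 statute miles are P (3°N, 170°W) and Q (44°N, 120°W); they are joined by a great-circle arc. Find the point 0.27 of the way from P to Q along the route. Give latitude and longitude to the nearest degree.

Write both endpoints as unit vectors p₁, p₂ with components (cos φ cos λ, cos φ sin λ, sin φ).
The central angle between the endpoints is δ = arccos(p₁·p₂) ≈ 1.049 rad (60.1°).
Interpolate at f = 0.27 with slerp weights a = sin((1−f)δ)/sin δ ≈ 0.800, b = sin(fδ)/sin δ ≈ 0.322.
p = a·p₁ + b·p₂ ≈ (-0.902, -0.339, 0.266); φ = arcsin(p_z) ≈ 15.41°, λ = atan2(p_y, p_x) ≈ -159.38°.

≈ (15°N, 159°W)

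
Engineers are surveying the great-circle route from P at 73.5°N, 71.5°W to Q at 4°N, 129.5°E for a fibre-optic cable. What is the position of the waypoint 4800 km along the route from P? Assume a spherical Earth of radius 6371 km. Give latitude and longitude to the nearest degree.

The haversine formula gives a central angle δ ≈ 1.770 rad (101.4°) between the endpoints. The total great-circle distance is δ·R ≈ 1.770 × 6371 ≈ 11275 km, so the target fraction is f = 4800/11275 ≈ 0.426.
Interpolate at f ≈ 0.426 with slerp weights a = sin((1−f)δ)/sin δ ≈ 0.867, b = sin(fδ)/sin δ ≈ 0.698.
p = a·p₁ + b·p₂ ≈ (-0.365, 0.304, 0.880); φ = arcsin(p_z) ≈ 61.67°, λ = atan2(p_y, p_x) ≈ 140.22°.

≈ 62°N, 140°E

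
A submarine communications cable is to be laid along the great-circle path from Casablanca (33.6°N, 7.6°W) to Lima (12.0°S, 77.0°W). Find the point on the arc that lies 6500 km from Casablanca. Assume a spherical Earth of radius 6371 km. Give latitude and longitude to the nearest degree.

≈ 2°N, 60°W

Convert each endpoint to a unit vector on the sphere (x = cos φ cos λ, y = cos φ sin λ, z = sin φ).
The central angle between the endpoints is δ = arccos(p₁·p₂) ≈ 1.398 rad (80.1°). The total great-circle distance is δ·R ≈ 1.398 × 6371 ≈ 8909 km, so the target fraction is f = 6500/8909 ≈ 0.730.
Interpolate at f ≈ 0.730 with slerp weights a = sin((1−f)δ)/sin δ ≈ 0.375, b = sin(fδ)/sin δ ≈ 0.865.
p = a·p₁ + b·p₂ ≈ (0.500, -0.866, 0.028); φ = arcsin(p_z) ≈ 1.58°, λ = atan2(p_y, p_x) ≈ -60.01°.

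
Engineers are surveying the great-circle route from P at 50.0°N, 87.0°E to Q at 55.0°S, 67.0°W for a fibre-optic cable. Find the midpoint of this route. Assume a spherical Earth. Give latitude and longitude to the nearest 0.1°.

From cos δ = sin φ₁ sin φ₂ + cos φ₁ cos φ₂ cos Δλ, the central angle is δ ≈ 2.854 rad (163.5°).
Interpolate at f = 1/2 with slerp weights a = sin((1−f)δ)/sin δ ≈ 3.487, b = sin(fδ)/sin δ ≈ 3.487.
p = a·p₁ + b·p₂ ≈ (0.899, 0.397, -0.185); φ = arcsin(p_z) ≈ -10.67°, λ = atan2(p_y, p_x) ≈ 23.85°.

≈ 10.7°S, 23.8°E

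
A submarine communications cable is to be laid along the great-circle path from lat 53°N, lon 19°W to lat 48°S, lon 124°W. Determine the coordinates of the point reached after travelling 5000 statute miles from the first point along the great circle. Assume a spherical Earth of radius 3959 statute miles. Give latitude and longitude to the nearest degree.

The haversine formula gives a central angle δ ≈ 2.343 rad (134.2°) between the endpoints. The total great-circle distance is δ·R ≈ 2.343 × 3959 ≈ 9276 mi, so the target fraction is f = 5000/9276 ≈ 0.539.
Interpolate at f ≈ 0.539 with slerp weights a = sin((1−f)δ)/sin δ ≈ 1.231, b = sin(fδ)/sin δ ≈ 1.330.
p = a·p₁ + b·p₂ ≈ (0.203, -0.979, -0.005); φ = arcsin(p_z) ≈ -0.31°, λ = atan2(p_y, p_x) ≈ -78.30°.

≈ lat 0°N, lon 78°W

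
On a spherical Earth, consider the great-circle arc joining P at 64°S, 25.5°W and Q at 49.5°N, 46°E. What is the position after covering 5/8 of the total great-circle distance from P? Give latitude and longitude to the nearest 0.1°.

≈ 6.1°N, 23.5°E

Convert each endpoint to a unit vector on the sphere (x = cos φ cos λ, y = cos φ sin λ, z = sin φ).
The central angle between the endpoints is δ = arccos(p₁·p₂) ≈ 2.206 rad (126.4°).
Interpolate at f = 5/8 with slerp weights a = sin((1−f)δ)/sin δ ≈ 0.914, b = sin(fδ)/sin δ ≈ 1.219.
p = a·p₁ + b·p₂ ≈ (0.912, 0.397, 0.105); φ = arcsin(p_z) ≈ 6.05°, λ = atan2(p_y, p_x) ≈ 23.53°.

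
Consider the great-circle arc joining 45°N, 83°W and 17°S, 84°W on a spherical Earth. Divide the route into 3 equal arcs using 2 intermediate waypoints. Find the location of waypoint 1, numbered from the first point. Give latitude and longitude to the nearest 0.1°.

≈ 24.3°N, 83.4°W

Write both endpoints as unit vectors p₁, p₂ with components (cos φ cos λ, cos φ sin λ, sin φ).
The central angle between the endpoints is δ = arccos(p₁·p₂) ≈ 1.082 rad (62.0°).
Interpolate at f = 1/3 with slerp weights a = sin((1−f)δ)/sin δ ≈ 0.748, b = sin(fδ)/sin δ ≈ 0.400.
p = a·p₁ + b·p₂ ≈ (0.104, -0.905, 0.412); φ = arcsin(p_z) ≈ 24.33°, λ = atan2(p_y, p_x) ≈ -83.42°.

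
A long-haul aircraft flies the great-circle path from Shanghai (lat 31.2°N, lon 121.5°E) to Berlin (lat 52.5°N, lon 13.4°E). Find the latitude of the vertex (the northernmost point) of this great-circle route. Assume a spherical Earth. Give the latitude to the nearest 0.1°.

The great circle lies in the plane with unit normal n̂ = (p₁ × p₂)/|p₁ × p₂|.
Here n̂_z ≈ -0.511; the vertex latitude is φ_max = arccos|n̂_z| ≈ 59.3°.
Check via Clairaut: cos φ_max = |cos φ₁| · sin C = cos(31.2°)·sin(36.7°) ≈ 0.511, again giving ≈ 59.3°.

≈ 59.3°N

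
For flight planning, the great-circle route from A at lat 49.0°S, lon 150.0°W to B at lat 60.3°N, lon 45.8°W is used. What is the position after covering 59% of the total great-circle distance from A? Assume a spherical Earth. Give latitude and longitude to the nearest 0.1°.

≈ lat 19.8°N, lon 101.9°W

From cos δ = sin φ₁ sin φ₂ + cos φ₁ cos φ₂ cos Δλ, the central angle is δ ≈ 2.397 rad (137.3°).
Interpolate at f = 0.59 with slerp weights a = sin((1−f)δ)/sin δ ≈ 1.228, b = sin(fδ)/sin δ ≈ 1.457.
p = a·p₁ + b·p₂ ≈ (-0.194, -0.920, 0.339); φ = arcsin(p_z) ≈ 19.84°, λ = atan2(p_y, p_x) ≈ -101.91°.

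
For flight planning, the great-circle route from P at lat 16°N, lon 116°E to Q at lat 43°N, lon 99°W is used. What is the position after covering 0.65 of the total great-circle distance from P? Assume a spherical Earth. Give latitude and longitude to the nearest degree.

≈ lat 64°N, lon 159°W

Convert each endpoint to a unit vector on the sphere (x = cos φ cos λ, y = cos φ sin λ, z = sin φ).
The central angle between the endpoints is δ = arccos(p₁·p₂) ≈ 1.969 rad (112.8°).
Interpolate at f = 0.65 with slerp weights a = sin((1−f)δ)/sin δ ≈ 0.690, b = sin(fδ)/sin δ ≈ 1.039.
p = a·p₁ + b·p₂ ≈ (-0.410, -0.155, 0.899); φ = arcsin(p_z) ≈ 64.03°, λ = atan2(p_y, p_x) ≈ -159.31°.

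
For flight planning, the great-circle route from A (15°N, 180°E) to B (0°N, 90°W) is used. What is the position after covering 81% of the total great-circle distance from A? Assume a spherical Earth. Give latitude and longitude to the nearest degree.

Write both endpoints as unit vectors p₁, p₂ with components (cos φ cos λ, cos φ sin λ, sin φ).
The central angle between the endpoints is δ = arccos(p₁·p₂) ≈ 1.571 rad (90.0°).
Interpolate at f = 0.81 with slerp weights a = sin((1−f)δ)/sin δ ≈ 0.294, b = sin(fδ)/sin δ ≈ 0.956.
p = a·p₁ + b·p₂ ≈ (-0.284, -0.956, 0.076); φ = arcsin(p_z) ≈ 4.36°, λ = atan2(p_y, p_x) ≈ -106.55°.

≈ (4°N, 107°W)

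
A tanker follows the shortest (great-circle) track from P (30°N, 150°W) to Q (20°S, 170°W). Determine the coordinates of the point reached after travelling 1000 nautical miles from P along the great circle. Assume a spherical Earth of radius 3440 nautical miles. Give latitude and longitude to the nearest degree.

Write both endpoints as unit vectors p₁, p₂ with components (cos φ cos λ, cos φ sin λ, sin φ).
The central angle between the endpoints is δ = arccos(p₁·p₂) ≈ 0.935 rad (53.6°). The total great-circle distance is δ·R ≈ 0.935 × 3440 ≈ 3217 nmi, so the target fraction is f = 1000/3217 ≈ 0.311.
Interpolate at f ≈ 0.311 with slerp weights a = sin((1−f)δ)/sin δ ≈ 0.747, b = sin(fδ)/sin δ ≈ 0.356.
p = a·p₁ + b·p₂ ≈ (-0.890, -0.381, 0.251); φ = arcsin(p_z) ≈ 14.56°, λ = atan2(p_y, p_x) ≈ -156.79°.

≈ (15°N, 157°W)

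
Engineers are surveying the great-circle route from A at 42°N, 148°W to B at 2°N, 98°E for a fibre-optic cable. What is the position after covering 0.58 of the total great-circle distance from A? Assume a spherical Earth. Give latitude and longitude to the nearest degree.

≈ 31°N, 134°E

The haversine formula gives a central angle δ ≈ 1.853 rad (106.2°) between the endpoints.
Interpolate at f = 0.58 with slerp weights a = sin((1−f)δ)/sin δ ≈ 0.731, b = sin(fδ)/sin δ ≈ 0.916.
p = a·p₁ + b·p₂ ≈ (-0.588, 0.618, 0.521); φ = arcsin(p_z) ≈ 31.41°, λ = atan2(p_y, p_x) ≈ 133.56°.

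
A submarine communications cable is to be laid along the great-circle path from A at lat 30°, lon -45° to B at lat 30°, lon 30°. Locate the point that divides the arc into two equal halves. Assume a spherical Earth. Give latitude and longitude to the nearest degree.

≈ lat 36°, lon -7°

Convert each endpoint to a unit vector on the sphere (x = cos φ cos λ, y = cos φ sin λ, z = sin φ).
The central angle between the endpoints is δ = arccos(p₁·p₂) ≈ 1.111 rad (63.6°).
Interpolate at f = 1/2 with slerp weights a = sin((1−f)δ)/sin δ ≈ 0.588, b = sin(fδ)/sin δ ≈ 0.588.
p = a·p₁ + b·p₂ ≈ (0.802, -0.106, 0.588); φ = arcsin(p_z) ≈ 36.04°, λ = atan2(p_y, p_x) ≈ -7.50°.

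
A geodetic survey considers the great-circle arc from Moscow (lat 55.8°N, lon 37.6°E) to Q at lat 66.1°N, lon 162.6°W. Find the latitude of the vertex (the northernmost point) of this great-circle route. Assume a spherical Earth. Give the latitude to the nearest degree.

≈ 85°N

The great circle lies in the plane with unit normal n̂ = (p₁ × p₂)/|p₁ × p₂|.
Here n̂_z ≈ +0.094; the vertex latitude is φ_max = arccos|n̂_z| ≈ 84.6°.
Check via Clairaut: cos φ_max = |cos φ₁| · sin C = cos(55.8°)·sin(9.6°) ≈ 0.094, again giving ≈ 84.6°.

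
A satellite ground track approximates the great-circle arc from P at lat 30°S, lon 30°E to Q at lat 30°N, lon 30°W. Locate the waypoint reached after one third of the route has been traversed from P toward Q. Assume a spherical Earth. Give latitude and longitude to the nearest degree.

Write both endpoints as unit vectors p₁, p₂ with components (cos φ cos λ, cos φ sin λ, sin φ).
The central angle between the endpoints is δ = arccos(p₁·p₂) ≈ 1.445 rad (82.8°).
Interpolate at f = 1/3 with slerp weights a = sin((1−f)δ)/sin δ ≈ 0.828, b = sin(fδ)/sin δ ≈ 0.467.
p = a·p₁ + b·p₂ ≈ (0.971, 0.156, -0.180); φ = arcsin(p_z) ≈ -10.39°, λ = atan2(p_y, p_x) ≈ 9.14°.

≈ lat 10°S, lon 9°E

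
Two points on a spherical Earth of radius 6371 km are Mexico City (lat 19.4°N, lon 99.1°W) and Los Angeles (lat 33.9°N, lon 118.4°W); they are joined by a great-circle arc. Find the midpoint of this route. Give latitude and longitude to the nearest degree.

≈ lat 27°N, lon 108°W

From cos δ = sin φ₁ sin φ₂ + cos φ₁ cos φ₂ cos Δλ, the central angle is δ ≈ 0.392 rad (22.5°).
Interpolate at f = 1/2 with slerp weights a = sin((1−f)δ)/sin δ ≈ 0.510, b = sin(fδ)/sin δ ≈ 0.510.
p = a·p₁ + b·p₂ ≈ (-0.277, -0.847, 0.454); φ = arcsin(p_z) ≈ 26.98°, λ = atan2(p_y, p_x) ≈ -108.13°.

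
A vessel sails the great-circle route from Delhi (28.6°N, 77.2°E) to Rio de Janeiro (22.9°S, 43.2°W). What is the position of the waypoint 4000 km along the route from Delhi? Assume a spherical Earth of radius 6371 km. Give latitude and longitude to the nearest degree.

≈ (18°N, 40°E)

Convert each endpoint to a unit vector on the sphere (x = cos φ cos λ, y = cos φ sin λ, z = sin φ).
The central angle between the endpoints is δ = arccos(p₁·p₂) ≈ 2.209 rad (126.6°). The total great-circle distance is δ·R ≈ 2.209 × 6371 ≈ 14072 km, so the target fraction is f = 4000/14072 ≈ 0.284.
Interpolate at f ≈ 0.284 with slerp weights a = sin((1−f)δ)/sin δ ≈ 1.245, b = sin(fδ)/sin δ ≈ 0.731.
p = a·p₁ + b·p₂ ≈ (0.733, 0.605, 0.311); φ = arcsin(p_z) ≈ 18.14°, λ = atan2(p_y, p_x) ≈ 39.51°.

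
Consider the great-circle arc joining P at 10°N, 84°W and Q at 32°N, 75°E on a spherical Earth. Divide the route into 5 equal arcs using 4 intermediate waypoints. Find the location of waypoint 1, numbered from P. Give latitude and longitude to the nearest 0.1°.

≈ 33.8°N, 70.9°W

Convert each endpoint to a unit vector on the sphere (x = cos φ cos λ, y = cos φ sin λ, z = sin φ).
The central angle between the endpoints is δ = arccos(p₁·p₂) ≈ 2.329 rad (133.4°).
Interpolate at f = 1/5 with slerp weights a = sin((1−f)δ)/sin δ ≈ 1.319, b = sin(fδ)/sin δ ≈ 0.619.
p = a·p₁ + b·p₂ ≈ (0.272, -0.785, 0.557); φ = arcsin(p_z) ≈ 33.84°, λ = atan2(p_y, p_x) ≈ -70.92°.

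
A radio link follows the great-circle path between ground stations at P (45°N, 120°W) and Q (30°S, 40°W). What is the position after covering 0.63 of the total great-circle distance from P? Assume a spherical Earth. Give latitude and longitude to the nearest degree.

Convert each endpoint to a unit vector on the sphere (x = cos φ cos λ, y = cos φ sin λ, z = sin φ).
The central angle between the endpoints is δ = arccos(p₁·p₂) ≈ 1.821 rad (104.3°).
Interpolate at f = 0.63 with slerp weights a = sin((1−f)δ)/sin δ ≈ 0.644, b = sin(fδ)/sin δ ≈ 0.941.
p = a·p₁ + b·p₂ ≈ (0.396, -0.918, -0.015); φ = arcsin(p_z) ≈ -0.87°, λ = atan2(p_y, p_x) ≈ -66.64°.

≈ (1°S, 67°W)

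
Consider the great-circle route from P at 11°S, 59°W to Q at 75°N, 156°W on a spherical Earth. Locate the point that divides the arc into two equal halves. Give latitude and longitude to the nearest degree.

Convert each endpoint to a unit vector on the sphere (x = cos φ cos λ, y = cos φ sin λ, z = sin φ).
The central angle between the endpoints is δ = arccos(p₁·p₂) ≈ 1.788 rad (102.4°).
Interpolate at f = 1/2 with slerp weights a = sin((1−f)δ)/sin δ ≈ 0.798, b = sin(fδ)/sin δ ≈ 0.798.
p = a·p₁ + b·p₂ ≈ (0.215, -0.756, 0.619); φ = arcsin(p_z) ≈ 38.22°, λ = atan2(p_y, p_x) ≈ -74.13°.

≈ 38°N, 74°W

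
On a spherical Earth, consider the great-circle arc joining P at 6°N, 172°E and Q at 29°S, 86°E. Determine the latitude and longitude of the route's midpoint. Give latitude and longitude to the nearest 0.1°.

Convert each endpoint to a unit vector on the sphere (x = cos φ cos λ, y = cos φ sin λ, z = sin φ).
The central angle between the endpoints is δ = arccos(p₁·p₂) ≈ 1.561 rad (89.4°).
Interpolate at f = 1/2 with slerp weights a = sin((1−f)δ)/sin δ ≈ 0.704, b = sin(fδ)/sin δ ≈ 0.704.
p = a·p₁ + b·p₂ ≈ (-0.650, 0.711, -0.268); φ = arcsin(p_z) ≈ -15.52°, λ = atan2(p_y, p_x) ≈ 132.42°.

≈ 15.5°S, 132.4°E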